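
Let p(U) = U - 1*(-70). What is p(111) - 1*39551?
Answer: -39370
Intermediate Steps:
p(U) = 70 + U (p(U) = U + 70 = 70 + U)
p(111) - 1*39551 = (70 + 111) - 1*39551 = 181 - 39551 = -39370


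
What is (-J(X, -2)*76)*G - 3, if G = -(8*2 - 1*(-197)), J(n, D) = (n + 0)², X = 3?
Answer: 145689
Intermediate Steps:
J(n, D) = n²
G = -213 (G = -(16 + 197) = -1*213 = -213)
(-J(X, -2)*76)*G - 3 = (-1*3²*76)*(-213) - 3 = (-1*9*76)*(-213) - 3 = -9*76*(-213) - 3 = -684*(-213) - 3 = 145692 - 3 = 145689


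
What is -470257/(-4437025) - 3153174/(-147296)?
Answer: 7029989421211/326778017200 ≈ 21.513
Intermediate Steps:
-470257/(-4437025) - 3153174/(-147296) = -470257*(-1/4437025) - 3153174*(-1/147296) = 470257/4437025 + 1576587/73648 = 7029989421211/326778017200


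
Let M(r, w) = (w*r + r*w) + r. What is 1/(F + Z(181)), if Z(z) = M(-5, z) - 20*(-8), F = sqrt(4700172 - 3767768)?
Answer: -1655/1806621 - 2*sqrt(233101)/1806621 ≈ -0.0014506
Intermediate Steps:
M(r, w) = r + 2*r*w (M(r, w) = (r*w + r*w) + r = 2*r*w + r = r + 2*r*w)
F = 2*sqrt(233101) (F = sqrt(932404) = 2*sqrt(233101) ≈ 965.61)
Z(z) = 155 - 10*z (Z(z) = -5*(1 + 2*z) - 20*(-8) = (-5 - 10*z) + 160 = 155 - 10*z)
1/(F + Z(181)) = 1/(2*sqrt(233101) + (155 - 10*181)) = 1/(2*sqrt(233101) + (155 - 1810)) = 1/(2*sqrt(233101) - 1655) = 1/(-1655 + 2*sqrt(233101))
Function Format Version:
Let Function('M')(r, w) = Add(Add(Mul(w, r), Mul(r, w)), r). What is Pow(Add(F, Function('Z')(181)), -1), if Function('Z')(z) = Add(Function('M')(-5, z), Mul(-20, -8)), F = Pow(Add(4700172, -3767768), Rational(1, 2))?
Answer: Add(Rational(-1655, 1806621), Mul(Rational(-2, 1806621), Pow(233101, Rational(1, 2)))) ≈ -0.0014506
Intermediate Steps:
Function('M')(r, w) = Add(r, Mul(2, r, w)) (Function('M')(r, w) = Add(Add(Mul(r, w), Mul(r, w)), r) = Add(Mul(2, r, w), r) = Add(r, Mul(2, r, w)))
F = Mul(2, Pow(233101, Rational(1, 2))) (F = Pow(932404, Rational(1, 2)) = Mul(2, Pow(233101, Rational(1, 2))) ≈ 965.61)
Function('Z')(z) = Add(155, Mul(-10, z)) (Function('Z')(z) = Add(Mul(-5, Add(1, Mul(2, z))), Mul(-20, -8)) = Add(Add(-5, Mul(-10, z)), 160) = Add(155, Mul(-10, z)))
Pow(Add(F, Function('Z')(181)), -1) = Pow(Add(Mul(2, Pow(233101, Rational(1, 2))), Add(155, Mul(-10, 181))), -1) = Pow(Add(Mul(2, Pow(233101, Rational(1, 2))), Add(155, -1810)), -1) = Pow(Add(Mul(2, Pow(233101, Rational(1, 2))), -1655), -1) = Pow(Add(-1655, Mul(2, Pow(233101, Rational(1, 2)))), -1)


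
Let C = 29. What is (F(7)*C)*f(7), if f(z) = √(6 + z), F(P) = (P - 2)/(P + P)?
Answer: 145*√13/14 ≈ 37.343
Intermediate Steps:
F(P) = (-2 + P)/(2*P) (F(P) = (-2 + P)/((2*P)) = (-2 + P)*(1/(2*P)) = (-2 + P)/(2*P))
(F(7)*C)*f(7) = (((½)*(-2 + 7)/7)*29)*√(6 + 7) = (((½)*(⅐)*5)*29)*√13 = ((5/14)*29)*√13 = 145*√13/14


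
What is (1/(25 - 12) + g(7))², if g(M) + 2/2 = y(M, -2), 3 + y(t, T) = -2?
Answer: 5929/169 ≈ 35.083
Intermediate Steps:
y(t, T) = -5 (y(t, T) = -3 - 2 = -5)
g(M) = -6 (g(M) = -1 - 5 = -6)
(1/(25 - 12) + g(7))² = (1/(25 - 12) - 6)² = (1/13 - 6)² = (-77/13)² = 5929/169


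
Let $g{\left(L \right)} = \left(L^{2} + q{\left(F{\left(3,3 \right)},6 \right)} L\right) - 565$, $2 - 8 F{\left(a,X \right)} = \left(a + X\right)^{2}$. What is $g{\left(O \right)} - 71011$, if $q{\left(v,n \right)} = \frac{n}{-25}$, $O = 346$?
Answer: $\frac{1201424}{25} \approx 48057.0$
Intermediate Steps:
$F{\left(a,X \right)} = \frac{1}{4} - \frac{\left(X + a\right)^{2}}{8}$ ($F{\left(a,X \right)} = \frac{1}{4} - \frac{\left(a + X\right)^{2}}{8} = \frac{1}{4} - \frac{\left(X + a\right)^{2}}{8}$)
$q{\left(v,n \right)} = - \frac{n}{25}$ ($q{\left(v,n \right)} = n \left(- \frac{1}{25}\right) = - \frac{n}{25}$)
$g{\left(L \right)} = -565 + L^{2} - \frac{6 L}{25}$ ($g{\left(L \right)} = \left(L^{2} + \left(- \frac{1}{25}\right) 6 L\right) - 565 = \left(L^{2} - \frac{6 L}{25}\right) - 565 = -565 + L^{2} - \frac{6 L}{25}$)
$g{\left(O \right)} - 71011 = \left(-565 + 346^{2} - \frac{2076}{25}\right) - 71011 = \left(-565 + 119716 - \frac{2076}{25}\right) - 71011 = \frac{2976699}{25} - 71011 = \frac{1201424}{25}$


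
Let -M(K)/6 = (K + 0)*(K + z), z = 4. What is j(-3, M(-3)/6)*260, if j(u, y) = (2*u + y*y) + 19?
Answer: 5720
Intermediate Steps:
M(K) = -6*K*(4 + K) (M(K) = -6*(K + 0)*(K + 4) = -6*K*(4 + K))
j(u, y) = 19 + y**2 + 2*u (j(u, y) = (2*u + y**2) + 19 = (y**2 + 2*u) + 19 = 19 + y**2 + 2*u)
j(-3, M(-3)/6)*260 = (19 + (-6*(-3)*(4 - 3)/6)**2 + 2*(-3))*260 = (19 + (-6*(-3)*1*(1/6))**2 - 6)*260 = (19 + (18*(1/6))**2 - 6)*260 = (19 + 3**2 - 6)*260 = (19 + 9 - 6)*260 = 22*260 = 5720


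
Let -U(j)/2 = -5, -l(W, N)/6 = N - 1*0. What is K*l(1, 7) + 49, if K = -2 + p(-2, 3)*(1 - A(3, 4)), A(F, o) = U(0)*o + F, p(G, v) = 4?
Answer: 7189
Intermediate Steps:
l(W, N) = -6*N (l(W, N) = -6*(N - 1*0) = -6*(N + 0) = -6*N)
U(j) = 10 (U(j) = -2*(-5) = 10)
A(F, o) = F + 10*o (A(F, o) = 10*o + F = F + 10*o)
K = -170 (K = -2 + 4*(1 - (3 + 10*4)) = -2 + 4*(1 - (3 + 40)) = -2 + 4*(1 - 1*43) = -2 + 4*(1 - 43) = -2 + 4*(-42) = -2 - 168 = -170)
K*l(1, 7) + 49 = -(-1020)*7 + 49 = -170*(-42) + 49 = 7140 + 49 = 7189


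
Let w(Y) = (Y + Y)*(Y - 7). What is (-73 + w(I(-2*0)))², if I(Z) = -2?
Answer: 1369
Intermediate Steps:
w(Y) = 2*Y*(-7 + Y) (w(Y) = (2*Y)*(-7 + Y) = 2*Y*(-7 + Y))
(-73 + w(I(-2*0)))² = (-73 + 2*(-2)*(-7 - 2))² = (-73 + 2*(-2)*(-9))² = (-73 + 36)² = (-37)² = 1369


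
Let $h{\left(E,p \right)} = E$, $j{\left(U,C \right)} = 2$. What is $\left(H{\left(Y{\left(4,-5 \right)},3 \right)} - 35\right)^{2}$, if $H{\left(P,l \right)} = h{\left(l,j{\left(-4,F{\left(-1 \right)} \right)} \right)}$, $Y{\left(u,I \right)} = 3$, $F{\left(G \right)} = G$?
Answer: $1024$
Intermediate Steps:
$H{\left(P,l \right)} = l$
$\left(H{\left(Y{\left(4,-5 \right)},3 \right)} - 35\right)^{2} = \left(3 - 35\right)^{2} = \left(-32\right)^{2} = 1024$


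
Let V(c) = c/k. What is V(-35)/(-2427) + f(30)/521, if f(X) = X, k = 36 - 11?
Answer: 367697/6322335 ≈ 0.058158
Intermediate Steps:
k = 25
V(c) = c/25
V(-35)/(-2427) + f(30)/521 = ((1/25)*(-35))/(-2427) + 30/521 = -7/5*(-1/2427) + 30*(1/521) = 7/12135 + 30/521 = 367697/6322335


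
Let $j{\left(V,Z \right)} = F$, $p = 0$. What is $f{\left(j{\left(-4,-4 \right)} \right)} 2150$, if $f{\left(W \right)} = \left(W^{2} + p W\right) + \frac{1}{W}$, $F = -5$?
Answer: $53320$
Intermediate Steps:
$j{\left(V,Z \right)} = -5$
$f{\left(W \right)} = \frac{1}{W} + W^{2}$ ($f{\left(W \right)} = \left(W^{2} + 0 W\right) + \frac{1}{W} = \left(W^{2} + 0\right) + \frac{1}{W} = W^{2} + \frac{1}{W} = \frac{1}{W} + W^{2}$)
$f{\left(j{\left(-4,-4 \right)} \right)} 2150 = \frac{1 + \left(-5\right)^{3}}{-5} \cdot 2150 = - \frac{1 - 125}{5} \cdot 2150 = \left(- \frac{1}{5}\right) \left(-124\right) 2150 = \frac{124}{5} \cdot 2150 = 53320$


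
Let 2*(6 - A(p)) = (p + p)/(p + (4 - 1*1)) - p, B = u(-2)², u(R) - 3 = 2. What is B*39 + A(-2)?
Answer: 982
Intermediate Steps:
u(R) = 5 (u(R) = 3 + 2 = 5)
B = 25 (B = 5² = 25)
A(p) = 6 + p/2 - p/(3 + p) (A(p) = 6 - ((p + p)/(p + (4 - 1*1)) - p)/2 = 6 - ((2*p)/(p + (4 - 1)) - p)/2 = 6 - ((2*p)/(p + 3) - p)/2 = 6 - ((2*p)/(3 + p) - p)/2 = 6 - (2*p/(3 + p) - p)/2 = 6 - (-p + 2*p/(3 + p))/2 = 6 + (p/2 - p/(3 + p)) = 6 + p/2 - p/(3 + p))
B*39 + A(-2) = 25*39 + (36 + (-2)² + 13*(-2))/(2*(3 - 2)) = 975 + (½)*(36 + 4 - 26)/1 = 975 + (½)*1*14 = 975 + 7 = 982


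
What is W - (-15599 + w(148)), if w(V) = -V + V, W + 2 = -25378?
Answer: -9781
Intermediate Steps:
W = -25380 (W = -2 - 25378 = -25380)
w(V) = 0
W - (-15599 + w(148)) = -25380 - (-15599 + 0) = -25380 - 1*(-15599) = -25380 + 15599 = -9781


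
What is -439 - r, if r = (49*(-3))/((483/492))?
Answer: -6653/23 ≈ -289.26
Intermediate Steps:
r = -3444/23 (r = -147/(483*(1/492)) = -147/161/164 = -147*164/161 = -3444/23 ≈ -149.74)
-439 - r = -439 - 1*(-3444/23) = -439 + 3444/23 = -6653/23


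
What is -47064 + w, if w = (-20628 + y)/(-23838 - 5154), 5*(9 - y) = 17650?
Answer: -1364455339/28992 ≈ -47063.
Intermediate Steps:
y = -3521 (y = 9 - ⅕*17650 = 9 - 3530 = -3521)
w = 24149/28992 (w = (-20628 - 3521)/(-23838 - 5154) = -24149/(-28992) = -24149*(-1/28992) = 24149/28992 ≈ 0.83295)
-47064 + w = -47064 + 24149/28992 = -1364455339/28992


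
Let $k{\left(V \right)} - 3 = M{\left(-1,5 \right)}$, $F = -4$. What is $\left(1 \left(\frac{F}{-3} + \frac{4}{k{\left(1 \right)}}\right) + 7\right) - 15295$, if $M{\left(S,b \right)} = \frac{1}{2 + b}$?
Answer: $- \frac{504418}{33} \approx -15285.0$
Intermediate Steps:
$k{\left(V \right)} = \frac{22}{7}$ ($k{\left(V \right)} = 3 + \frac{1}{2 + 5} = 3 + \frac{1}{7} = \frac{22}{7}$)
$\left(1 \left(\frac{F}{-3} + \frac{4}{k{\left(1 \right)}}\right) + 7\right) - 15295 = \left(1 \left(- \frac{4}{-3} + \frac{4}{\frac{22}{7}}\right) + 7\right) - 15295 = \left(1 \left(\left(-4\right) \left(- \frac{1}{3}\right) + 4 \cdot \frac{7}{22}\right) + 7\right) - 15295 = \left(1 \left(\frac{4}{3} + \frac{14}{11}\right) + 7\right) - 15295 = \left(1 \cdot \frac{86}{33} + 7\right) - 15295 = \left(\frac{86}{33} + 7\right) - 15295 = \frac{317}{33} - 15295 = - \frac{504418}{33}$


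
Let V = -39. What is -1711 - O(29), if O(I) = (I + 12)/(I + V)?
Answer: -17069/10 ≈ -1706.9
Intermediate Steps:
O(I) = (12 + I)/(-39 + I) (O(I) = (I + 12)/(I - 39) = (12 + I)/(-39 + I))
-1711 - O(29) = -1711 - (12 + 29)/(-39 + 29) = -1711 - 41/(-10) = -1711 - (-1)*41/10 = -1711 - 1*(-41/10) = -1711 + 41/10 = -17069/10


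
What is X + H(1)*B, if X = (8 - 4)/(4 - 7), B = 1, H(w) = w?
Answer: -1/3 ≈ -0.33333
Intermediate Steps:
X = -4/3 (X = 4/(-3) = 4*(-1/3) = -4/3 ≈ -1.3333)
X + H(1)*B = -4/3 + 1*1 = -4/3 + 1 = -1/3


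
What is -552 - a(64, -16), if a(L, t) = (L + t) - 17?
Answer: -583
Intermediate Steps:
a(L, t) = -17 + L + t
-552 - a(64, -16) = -552 - (-17 + 64 - 16) = -552 - 1*31 = -552 - 31 = -583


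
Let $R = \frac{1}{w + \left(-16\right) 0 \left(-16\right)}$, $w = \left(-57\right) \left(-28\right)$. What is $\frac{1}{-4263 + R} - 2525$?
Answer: $- \frac{17179462771}{6803747} \approx -2525.0$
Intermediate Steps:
$w = 1596$
$R = \frac{1}{1596}$ ($R = \frac{1}{1596 + \left(-16\right) 0 \left(-16\right)} = \frac{1}{1596 + 0 \left(-16\right)} = \frac{1}{1596 + 0} = \frac{1}{1596} \approx 0.00062657$)
$\frac{1}{-4263 + R} - 2525 = \frac{1}{-4263 + \frac{1}{1596}} - 2525 = \frac{1}{- \frac{6803747}{1596}} - 2525 = - \frac{1596}{6803747} - 2525 = - \frac{17179462771}{6803747}$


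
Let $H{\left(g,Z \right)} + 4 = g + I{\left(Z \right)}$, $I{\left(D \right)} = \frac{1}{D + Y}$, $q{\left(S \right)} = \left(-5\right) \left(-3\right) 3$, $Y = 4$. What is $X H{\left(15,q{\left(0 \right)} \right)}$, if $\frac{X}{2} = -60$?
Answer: $- \frac{64800}{49} \approx -1322.4$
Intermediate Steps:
$q{\left(S \right)} = 45$ ($q{\left(S \right)} = 15 \cdot 3 = 45$)
$I{\left(D \right)} = \frac{1}{4 + D}$ ($I{\left(D \right)} = \frac{1}{D + 4} = \frac{1}{4 + D}$)
$H{\left(g,Z \right)} = -4 + g + \frac{1}{4 + Z}$ ($H{\left(g,Z \right)} = -4 + \left(g + \frac{1}{4 + Z}\right) = -4 + g + \frac{1}{4 + Z}$)
$X = -120$ ($X = 2 \left(-60\right) = -120$)
$X H{\left(15,q{\left(0 \right)} \right)} = - 120 \frac{1 + \left(-4 + 15\right) \left(4 + 45\right)}{4 + 45} = - 120 \frac{1 + 11 \cdot 49}{49} = - 120 \frac{1 + 539}{49} = - 120 \cdot \frac{1}{49} \cdot 540 = \left(-120\right) \frac{540}{49} = - \frac{64800}{49}$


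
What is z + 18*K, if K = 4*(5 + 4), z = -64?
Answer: 584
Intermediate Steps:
K = 36 (K = 4*9 = 36)
z + 18*K = -64 + 18*36 = -64 + 648 = 584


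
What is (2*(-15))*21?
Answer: -630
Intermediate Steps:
(2*(-15))*21 = -30*21 = -630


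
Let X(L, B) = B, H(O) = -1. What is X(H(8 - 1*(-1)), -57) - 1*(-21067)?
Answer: 21010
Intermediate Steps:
X(H(8 - 1*(-1)), -57) - 1*(-21067) = -57 - 1*(-21067) = -57 + 21067 = 21010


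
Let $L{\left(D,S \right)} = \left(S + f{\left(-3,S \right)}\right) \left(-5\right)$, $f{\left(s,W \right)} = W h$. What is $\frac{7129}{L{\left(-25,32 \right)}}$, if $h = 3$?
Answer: $- \frac{7129}{640} \approx -11.139$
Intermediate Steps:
$f{\left(s,W \right)} = 3 W$ ($f{\left(s,W \right)} = W 3 = 3 W$)
$L{\left(D,S \right)} = - 20 S$ ($L{\left(D,S \right)} = \left(S + 3 S\right) \left(-5\right) = 4 S \left(-5\right) = - 20 S$)
$\frac{7129}{L{\left(-25,32 \right)}} = \frac{7129}{\left(-20\right) 32} = \frac{7129}{-640} = 7129 \left(- \frac{1}{640}\right) = - \frac{7129}{640}$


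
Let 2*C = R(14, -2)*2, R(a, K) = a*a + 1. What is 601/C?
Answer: 601/197 ≈ 3.0508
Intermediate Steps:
R(a, K) = 1 + a² (R(a, K) = a² + 1 = 1 + a²)
C = 197 (C = ((1 + 14²)*2)/2 = ((1 + 196)*2)/2 = (197*2)/2 = (½)*394 = 197)
601/C = 601/197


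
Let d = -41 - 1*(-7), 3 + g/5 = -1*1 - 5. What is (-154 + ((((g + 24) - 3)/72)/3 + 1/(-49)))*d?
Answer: 2311048/441 ≈ 5240.5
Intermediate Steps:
g = -45 (g = -15 + 5*(-1*1 - 5) = -15 + 5*(-1 - 5) = -15 + 5*(-6) = -15 - 30 = -45)
d = -34 (d = -41 + 7 = -34)
(-154 + ((((g + 24) - 3)/72)/3 + 1/(-49)))*d = (-154 + ((((-45 + 24) - 3)/72)/3 + 1/(-49)))*(-34) = (-154 + (((-21 - 3)*(1/72))*(1/3) + 1*(-1/49)))*(-34) = (-154 + (-24*1/72*(1/3) - 1/49))*(-34) = (-154 + (-1/3*1/3 - 1/49))*(-34) = (-154 + (-1/9 - 1/49))*(-34) = (-154 - 58/441)*(-34) = -67972/441*(-34) = 2311048/441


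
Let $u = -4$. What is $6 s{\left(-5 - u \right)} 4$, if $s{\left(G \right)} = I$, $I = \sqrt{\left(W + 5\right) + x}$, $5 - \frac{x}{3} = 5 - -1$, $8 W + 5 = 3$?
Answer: $12 \sqrt{7} \approx 31.749$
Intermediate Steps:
$W = - \frac{1}{4}$ ($W = - \frac{5}{8} + \frac{1}{8} \cdot 3 = - \frac{5}{8} + \frac{3}{8} = - \frac{1}{4} \approx -0.25$)
$x = -3$ ($x = 15 - 3 \left(5 - -1\right) = 15 - 3 \left(5 + 1\right) = 15 - 18 = -3$)
$I = \frac{\sqrt{7}}{2}$ ($I = \sqrt{\left(- \frac{1}{4} + 5\right) - 3} = \sqrt{\frac{19}{4} - 3} = \sqrt{\frac{7}{4}} = \frac{\sqrt{7}}{2} \approx 1.3229$)
$s{\left(G \right)} = \frac{\sqrt{7}}{2}$
$6 s{\left(-5 - u \right)} 4 = 6 \frac{\sqrt{7}}{2} \cdot 4 = 3 \sqrt{7} \cdot 4 = 12 \sqrt{7}$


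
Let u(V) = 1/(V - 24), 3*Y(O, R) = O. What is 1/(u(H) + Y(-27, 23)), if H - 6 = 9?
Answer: -9/82 ≈ -0.10976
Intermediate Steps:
Y(O, R) = O/3
H = 15 (H = 6 + 9 = 15)
u(V) = 1/(-24 + V)
1/(u(H) + Y(-27, 23)) = 1/(1/(-24 + 15) + (⅓)*(-27)) = 1/(1/(-9) - 9) = 1/(-⅑ - 9) = 1/(-82/9) = -9/82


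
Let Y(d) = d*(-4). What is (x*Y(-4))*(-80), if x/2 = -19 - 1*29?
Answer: 122880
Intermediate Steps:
x = -96 (x = 2*(-19 - 1*29) = 2*(-19 - 29) = 2*(-48) = -96)
Y(d) = -4*d
(x*Y(-4))*(-80) = -(-384)*(-4)*(-80) = -96*16*(-80) = -1536*(-80) = 122880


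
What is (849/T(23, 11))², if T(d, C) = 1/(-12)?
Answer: 103795344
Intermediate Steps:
T(d, C) = -1/12
(849/T(23, 11))² = (849/(-1/12))² = (849*(-12))² = (-10188)² = 103795344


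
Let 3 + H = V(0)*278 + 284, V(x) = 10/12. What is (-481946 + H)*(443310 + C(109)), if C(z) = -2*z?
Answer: -639957775600/3 ≈ -2.1332e+11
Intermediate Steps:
V(x) = ⅚ (V(x) = 10*(1/12) = ⅚)
H = 1538/3 (H = -3 + ((⅚)*278 + 284) = -3 + (695/3 + 284) = -3 + 1547/3 = 1538/3 ≈ 512.67)
(-481946 + H)*(443310 + C(109)) = (-481946 + 1538/3)*(443310 - 2*109) = -1444300*(443310 - 218)/3 = -1444300/3*443092 = -639957775600/3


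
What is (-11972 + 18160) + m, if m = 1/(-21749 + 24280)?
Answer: 15661829/2531 ≈ 6188.0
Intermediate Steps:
m = 1/2531 ≈ 0.00039510
(-11972 + 18160) + m = (-11972 + 18160) + 1/2531 = 6188 + 1/2531 = 15661829/2531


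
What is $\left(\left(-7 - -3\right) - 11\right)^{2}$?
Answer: $225$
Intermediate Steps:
$\left(\left(-7 - -3\right) - 11\right)^{2} = \left(\left(-7 + 3\right) - 11\right)^{2} = \left(-4 - 11\right)^{2} = \left(-15\right)^{2} = 225$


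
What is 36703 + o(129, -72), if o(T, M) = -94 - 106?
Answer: 36503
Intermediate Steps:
o(T, M) = -200
36703 + o(129, -72) = 36703 - 200 = 36503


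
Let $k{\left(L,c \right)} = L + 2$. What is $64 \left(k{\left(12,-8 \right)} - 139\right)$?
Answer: $-8000$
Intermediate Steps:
$k{\left(L,c \right)} = 2 + L$
$64 \left(k{\left(12,-8 \right)} - 139\right) = 64 \left(\left(2 + 12\right) - 139\right) = 64 \left(14 - 139\right) = 64 \left(-125\right) = -8000$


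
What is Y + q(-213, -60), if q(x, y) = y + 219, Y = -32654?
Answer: -32495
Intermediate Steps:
q(x, y) = 219 + y
Y + q(-213, -60) = -32654 + (219 - 60) = -32654 + 159 = -32495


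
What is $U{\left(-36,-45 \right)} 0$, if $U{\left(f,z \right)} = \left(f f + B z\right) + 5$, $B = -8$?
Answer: $0$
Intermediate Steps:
$U{\left(f,z \right)} = 5 + f^{2} - 8 z$ ($U{\left(f,z \right)} = \left(f f - 8 z\right) + 5 = \left(f^{2} - 8 z\right) + 5 = 5 + f^{2} - 8 z$)
$U{\left(-36,-45 \right)} 0 = \left(5 + \left(-36\right)^{2} - -360\right) 0 = \left(5 + 1296 + 360\right) 0 = 1661 \cdot 0 = 0$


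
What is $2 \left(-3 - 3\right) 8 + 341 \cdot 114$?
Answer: $38778$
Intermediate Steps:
$2 \left(-3 - 3\right) 8 + 341 \cdot 114 = 2 \left(-6\right) 8 + 38874 = \left(-12\right) 8 + 38874 = -96 + 38874 = 38778$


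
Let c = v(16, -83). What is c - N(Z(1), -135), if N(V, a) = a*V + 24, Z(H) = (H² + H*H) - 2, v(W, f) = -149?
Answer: -173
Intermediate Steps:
Z(H) = -2 + 2*H² (Z(H) = (H² + H²) - 2 = 2*H² - 2 = -2 + 2*H²)
c = -149
N(V, a) = 24 + V*a (N(V, a) = V*a + 24 = 24 + V*a)
c - N(Z(1), -135) = -149 - (24 + (-2 + 2*1²)*(-135)) = -149 - (24 + (-2 + 2*1)*(-135)) = -149 - (24 + (-2 + 2)*(-135)) = -149 - (24 + 0*(-135)) = -149 - (24 + 0) = -149 - 1*24 = -149 - 24 = -173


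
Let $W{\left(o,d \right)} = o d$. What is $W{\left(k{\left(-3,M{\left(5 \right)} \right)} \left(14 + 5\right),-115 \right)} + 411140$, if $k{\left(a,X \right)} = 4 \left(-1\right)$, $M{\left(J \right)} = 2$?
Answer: $419880$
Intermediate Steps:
$k{\left(a,X \right)} = -4$
$W{\left(o,d \right)} = d o$
$W{\left(k{\left(-3,M{\left(5 \right)} \right)} \left(14 + 5\right),-115 \right)} + 411140 = - 115 \left(- 4 \left(14 + 5\right)\right) + 411140 = - 115 \left(\left(-4\right) 19\right) + 411140 = \left(-115\right) \left(-76\right) + 411140 = 8740 + 411140 = 419880$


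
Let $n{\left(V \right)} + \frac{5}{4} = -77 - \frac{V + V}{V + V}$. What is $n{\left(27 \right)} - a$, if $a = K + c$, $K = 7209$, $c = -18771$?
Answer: $\frac{45931}{4} \approx 11483.0$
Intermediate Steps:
$n{\left(V \right)} = - \frac{317}{4}$ ($n{\left(V \right)} = - \frac{5}{4} - \left(77 + \frac{V + V}{V + V}\right) = - \frac{5}{4} - \left(77 + \frac{2 V}{2 V}\right) = - \frac{5}{4} - \left(77 + 2 V \frac{1}{2 V}\right) = - \frac{5}{4} - 78 = - \frac{317}{4}$)
$a = -11562$ ($a = 7209 - 18771 = -11562$)
$n{\left(27 \right)} - a = - \frac{317}{4} - -11562 = - \frac{317}{4} + 11562 = \frac{45931}{4}$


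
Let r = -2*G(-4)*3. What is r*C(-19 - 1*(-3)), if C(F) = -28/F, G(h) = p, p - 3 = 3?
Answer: -63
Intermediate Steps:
p = 6 (p = 3 + 3 = 6)
G(h) = 6
r = -36 (r = -2*6*3 = -12*3 = -36)
r*C(-19 - 1*(-3)) = -(-1008)/(-19 - 1*(-3)) = -(-1008)/(-19 + 3) = -(-1008)/(-16) = -(-1008)*(-1)/16 = -36*7/4 = -63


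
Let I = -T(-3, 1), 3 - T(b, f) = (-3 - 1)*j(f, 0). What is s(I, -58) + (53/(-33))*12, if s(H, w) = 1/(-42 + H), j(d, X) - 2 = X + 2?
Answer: -12943/671 ≈ -19.289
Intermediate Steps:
j(d, X) = 4 + X (j(d, X) = 2 + (X + 2) = 2 + (2 + X) = 4 + X)
T(b, f) = 19 (T(b, f) = 3 - (-3 - 1)*(4 + 0) = 3 - (-4)*4 = 3 - 1*(-16) = 3 + 16 = 19)
I = -19 (I = -1*19 = -19)
s(I, -58) + (53/(-33))*12 = 1/(-42 - 19) + (53/(-33))*12 = 1/(-61) + (53*(-1/33))*12 = -1/61 - 53/33*12 = -1/61 - 212/11 = -12943/671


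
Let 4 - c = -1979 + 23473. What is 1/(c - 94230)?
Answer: -1/115720 ≈ -8.6416e-6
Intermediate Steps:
c = -21490 (c = 4 - (-1979 + 23473) = 4 - 1*21494 = 4 - 21494 = -21490)
1/(c - 94230) = 1/(-21490 - 94230) = 1/(-115720) = -1/115720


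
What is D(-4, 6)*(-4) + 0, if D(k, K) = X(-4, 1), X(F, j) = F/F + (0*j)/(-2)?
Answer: -4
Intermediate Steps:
X(F, j) = 1 (X(F, j) = 1 + 0*(-½) = 1 + 0 = 1)
D(k, K) = 1
D(-4, 6)*(-4) + 0 = 1*(-4) + 0 = -4 + 0 = -4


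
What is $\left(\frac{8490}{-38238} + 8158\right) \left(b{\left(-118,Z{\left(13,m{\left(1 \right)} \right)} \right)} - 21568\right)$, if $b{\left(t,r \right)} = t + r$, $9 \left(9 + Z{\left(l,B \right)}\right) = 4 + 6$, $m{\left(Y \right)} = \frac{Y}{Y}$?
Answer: $- \frac{10150693637155}{57357} \approx -1.7697 \cdot 10^{8}$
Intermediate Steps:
$m{\left(Y \right)} = 1$
$Z{\left(l,B \right)} = - \frac{71}{9}$ ($Z{\left(l,B \right)} = -9 + \frac{4 + 6}{9} = -9 + \frac{1}{9} \cdot 10 = -9 + \frac{10}{9} = - \frac{71}{9}$)
$b{\left(t,r \right)} = r + t$
$\left(\frac{8490}{-38238} + 8158\right) \left(b{\left(-118,Z{\left(13,m{\left(1 \right)} \right)} \right)} - 21568\right) = \left(\frac{8490}{-38238} + 8158\right) \left(\left(- \frac{71}{9} - 118\right) - 21568\right) = \left(8490 \left(- \frac{1}{38238}\right) + 8158\right) \left(- \frac{1133}{9} - 21568\right) = \left(- \frac{1415}{6373} + 8158\right) \left(- \frac{195245}{9}\right) = \frac{51989519}{6373} \left(- \frac{195245}{9}\right) = - \frac{10150693637155}{57357}$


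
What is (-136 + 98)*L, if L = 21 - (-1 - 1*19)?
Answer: -1558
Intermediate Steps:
L = 41 (L = 21 - (-1 - 19) = 21 - 1*(-20) = 21 + 20 = 41)
(-136 + 98)*L = (-136 + 98)*41 = -38*41 = -1558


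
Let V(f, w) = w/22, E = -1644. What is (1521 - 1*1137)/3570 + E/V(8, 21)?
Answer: -1024696/595 ≈ -1722.2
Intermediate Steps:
V(f, w) = w/22 (V(f, w) = w*(1/22) = w/22)
(1521 - 1*1137)/3570 + E/V(8, 21) = (1521 - 1*1137)/3570 - 1644/((1/22)*21) = (1521 - 1137)*(1/3570) - 1644/21/22 = 384*(1/3570) - 1644*22/21 = 64/595 - 12056/7 = -1024696/595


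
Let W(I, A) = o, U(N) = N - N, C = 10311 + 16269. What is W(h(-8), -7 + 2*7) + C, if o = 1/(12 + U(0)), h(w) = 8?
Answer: 318961/12 ≈ 26580.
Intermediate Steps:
C = 26580
U(N) = 0
o = 1/12 (o = 1/(12 + 0) = 1/12 ≈ 0.083333)
W(I, A) = 1/12
W(h(-8), -7 + 2*7) + C = 1/12 + 26580 = 318961/12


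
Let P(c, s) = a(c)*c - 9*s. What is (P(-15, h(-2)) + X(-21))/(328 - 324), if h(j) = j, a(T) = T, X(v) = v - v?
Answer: 243/4 ≈ 60.750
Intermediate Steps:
X(v) = 0
P(c, s) = c**2 - 9*s (P(c, s) = c*c - 9*s = c**2 - 9*s)
(P(-15, h(-2)) + X(-21))/(328 - 324) = (((-15)**2 - 9*(-2)) + 0)/(328 - 324) = ((225 + 18) + 0)/4 = (243 + 0)*(1/4) = 243*(1/4) = 243/4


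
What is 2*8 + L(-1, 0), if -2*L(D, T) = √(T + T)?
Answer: 16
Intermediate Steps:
L(D, T) = -√2*√T/2 (L(D, T) = -√(T + T)/2 = -√2*√T/2)
2*8 + L(-1, 0) = 2*8 - √2*√0/2 = 16 - ½*√2*0 = 16 + 0 = 16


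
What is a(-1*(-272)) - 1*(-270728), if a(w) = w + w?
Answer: 271272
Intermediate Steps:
a(w) = 2*w
a(-1*(-272)) - 1*(-270728) = 2*(-1*(-272)) - 1*(-270728) = 2*272 + 270728 = 544 + 270728 = 271272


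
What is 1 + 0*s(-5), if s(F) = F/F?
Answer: 1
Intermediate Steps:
s(F) = 1
1 + 0*s(-5) = 1 + 0*1 = 1 + 0 = 1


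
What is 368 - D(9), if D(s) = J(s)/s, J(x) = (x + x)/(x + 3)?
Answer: 2207/6 ≈ 367.83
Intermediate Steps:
J(x) = 2*x/(3 + x) (J(x) = (2*x)/(3 + x) = 2*x/(3 + x))
D(s) = 2/(3 + s) (D(s) = (2*s/(3 + s))/s = 2/(3 + s))
368 - D(9) = 368 - 2/(3 + 9) = 368 - 2/12 = 368 - 1*⅙ = 368 - ⅙ = 2207/6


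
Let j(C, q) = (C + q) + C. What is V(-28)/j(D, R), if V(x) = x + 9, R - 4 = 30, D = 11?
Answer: -19/56 ≈ -0.33929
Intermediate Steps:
R = 34 (R = 4 + 30 = 34)
V(x) = 9 + x
j(C, q) = q + 2*C
V(-28)/j(D, R) = (9 - 28)/(34 + 2*11) = -19/(34 + 22) = -19/56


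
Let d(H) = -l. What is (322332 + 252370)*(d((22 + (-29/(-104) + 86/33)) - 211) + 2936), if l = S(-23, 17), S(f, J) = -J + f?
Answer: 1710313152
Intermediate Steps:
S(f, J) = f - J
l = -40 (l = -23 - 1*17 = -23 - 17 = -40)
d(H) = 40 (d(H) = -1*(-40) = 40)
(322332 + 252370)*(d((22 + (-29/(-104) + 86/33)) - 211) + 2936) = (322332 + 252370)*(40 + 2936) = 574702*2976 = 1710313152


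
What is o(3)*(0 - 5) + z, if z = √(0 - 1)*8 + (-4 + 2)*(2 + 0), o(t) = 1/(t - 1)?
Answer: -13/2 + 8*I ≈ -6.5 + 8.0*I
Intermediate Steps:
o(t) = 1/(-1 + t)
z = -4 + 8*I (z = √(-1)*8 - 2*2 = I*8 - 4 = 8*I - 4 = -4 + 8*I ≈ -4.0 + 8.0*I)
o(3)*(0 - 5) + z = (0 - 5)/(-1 + 3) + (-4 + 8*I) = -5/2 + (-4 + 8*I) = -13/2 + 8*I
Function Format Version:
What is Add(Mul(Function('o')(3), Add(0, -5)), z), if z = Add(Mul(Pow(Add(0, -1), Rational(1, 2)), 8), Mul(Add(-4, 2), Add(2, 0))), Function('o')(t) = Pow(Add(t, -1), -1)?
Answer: Add(Rational(-13, 2), Mul(8, I)) ≈ Add(-6.5000, Mul(8.0000, I))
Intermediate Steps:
Function('o')(t) = Pow(Add(-1, t), -1)
z = Add(-4, Mul(8, I)) (z = Add(Mul(Pow(-1, Rational(1, 2)), 8), Mul(-2, 2)) = Add(Mul(I, 8), -4) = Add(Mul(8, I), -4) = Add(-4, Mul(8, I)) ≈ Add(-4.0000, Mul(8.0000, I)))
Add(Mul(Function('o')(3), Add(0, -5)), z) = Add(Mul(Pow(Add(-1, 3), -1), Add(0, -5)), Add(-4, Mul(8, I))) = Add(Mul(Pow(2, -1), -5), Add(-4, Mul(8, I))) = Add(Mul(Rational(1, 2), -5), Add(-4, Mul(8, I))) = Add(Rational(-5, 2), Add(-4, Mul(8, I))) = Add(Rational(-13, 2), Mul(8, I))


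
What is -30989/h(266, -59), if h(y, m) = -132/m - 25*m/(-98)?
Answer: 179178398/74089 ≈ 2418.4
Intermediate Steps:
h(y, m) = -132/m + 25*m/98 (h(y, m) = -132/m - 25*m*(-1/98) = -132/m + 25*m/98)
-30989/h(266, -59) = -30989/(-132/(-59) + (25/98)*(-59)) = -30989/(-132*(-1/59) - 1475/98) = -30989/(132/59 - 1475/98) = -30989/(-74089/5782) = -30989*(-5782/74089) = 179178398/74089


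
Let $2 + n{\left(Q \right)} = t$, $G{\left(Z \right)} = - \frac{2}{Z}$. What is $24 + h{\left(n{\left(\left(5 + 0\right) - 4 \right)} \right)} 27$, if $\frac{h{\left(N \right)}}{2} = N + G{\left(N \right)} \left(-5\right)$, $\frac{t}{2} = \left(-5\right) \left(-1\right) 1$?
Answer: $\frac{1047}{2} \approx 523.5$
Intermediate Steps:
$t = 10$ ($t = 2 \left(-5\right) \left(-1\right) 1 = 2 \cdot 5 \cdot 1 = 2 \cdot 5 = 10$)
$n{\left(Q \right)} = 8$ ($n{\left(Q \right)} = -2 + 10 = 8$)
$h{\left(N \right)} = 2 N + \frac{20}{N}$ ($h{\left(N \right)} = 2 \left(N + - \frac{2}{N} \left(-5\right)\right) = 2 \left(N + \frac{10}{N}\right) = 2 N + \frac{20}{N}$)
$24 + h{\left(n{\left(\left(5 + 0\right) - 4 \right)} \right)} 27 = 24 + \left(2 \cdot 8 + \frac{20}{8}\right) 27 = 24 + \left(16 + 20 \cdot \frac{1}{8}\right) 27 = 24 + \left(16 + \frac{5}{2}\right) 27 = 24 + \frac{37}{2} \cdot 27 = 24 + \frac{999}{2} = \frac{1047}{2}$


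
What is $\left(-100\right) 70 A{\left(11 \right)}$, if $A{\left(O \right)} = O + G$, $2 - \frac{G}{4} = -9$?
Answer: $-385000$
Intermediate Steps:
$G = 44$ ($G = 8 - -36 = 8 + 36 = 44$)
$A{\left(O \right)} = 44 + O$ ($A{\left(O \right)} = O + 44 = 44 + O$)
$\left(-100\right) 70 A{\left(11 \right)} = \left(-100\right) 70 \left(44 + 11\right) = \left(-7000\right) 55 = -385000$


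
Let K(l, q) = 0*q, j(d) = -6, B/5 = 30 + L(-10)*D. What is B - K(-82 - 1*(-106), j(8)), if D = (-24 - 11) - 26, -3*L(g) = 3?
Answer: 455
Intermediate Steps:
L(g) = -1 (L(g) = -⅓*3 = -1)
D = -61 (D = -35 - 26 = -61)
B = 455 (B = 5*(30 - 1*(-61)) = 5*(30 + 61) = 5*91 = 455)
K(l, q) = 0
B - K(-82 - 1*(-106), j(8)) = 455 - 1*0 = 455 + 0 = 455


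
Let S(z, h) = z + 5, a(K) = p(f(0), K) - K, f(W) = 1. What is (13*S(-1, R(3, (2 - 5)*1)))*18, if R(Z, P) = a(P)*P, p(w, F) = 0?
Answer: 936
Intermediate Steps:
a(K) = -K (a(K) = 0 - K = -K)
R(Z, P) = -P**2 (R(Z, P) = (-P)*P = -P**2)
S(z, h) = 5 + z
(13*S(-1, R(3, (2 - 5)*1)))*18 = (13*(5 - 1))*18 = (13*4)*18 = 52*18 = 936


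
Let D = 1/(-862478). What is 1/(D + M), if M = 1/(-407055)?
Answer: -351075982290/1269533 ≈ -2.7654e+5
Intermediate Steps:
D = -1/862478 ≈ -1.1594e-6
M = -1/407055 ≈ -2.4567e-6
1/(D + M) = 1/(-1/862478 - 1/407055) = 1/(-1269533/351075982290) = -351075982290/1269533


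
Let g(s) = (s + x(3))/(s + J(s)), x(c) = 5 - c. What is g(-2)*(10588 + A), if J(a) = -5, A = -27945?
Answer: 0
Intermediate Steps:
g(s) = (2 + s)/(-5 + s) (g(s) = (s + (5 - 1*3))/(s - 5) = (s + (5 - 3))/(-5 + s) = (s + 2)/(-5 + s) = (2 + s)/(-5 + s))
g(-2)*(10588 + A) = ((2 - 2)/(-5 - 2))*(10588 - 27945) = (0/(-7))*(-17357) = -⅐*0*(-17357) = 0*(-17357) = 0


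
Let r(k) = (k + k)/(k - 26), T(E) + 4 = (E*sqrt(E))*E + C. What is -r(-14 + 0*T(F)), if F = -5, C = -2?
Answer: -7/10 ≈ -0.70000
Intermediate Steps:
T(E) = -6 + E**(5/2) (T(E) = -4 + ((E*sqrt(E))*E - 2) = -4 + (E**(3/2)*E - 2) = -4 + (E**(5/2) - 2) = -4 + (-2 + E**(5/2)) = -6 + E**(5/2))
r(k) = 2*k/(-26 + k) (r(k) = (2*k)/(-26 + k) = 2*k/(-26 + k))
-r(-14 + 0*T(F)) = -2*(-14 + 0*(-6 + (-5)**(5/2)))/(-26 + (-14 + 0*(-6 + (-5)**(5/2)))) = -2*(-14 + 0*(-6 + 25*I*sqrt(5)))/(-26 + (-14 + 0*(-6 + 25*I*sqrt(5)))) = -2*(-14 + 0)/(-26 + (-14 + 0)) = -2*(-14)/(-26 - 14) = -2*(-14)/(-40) = -2*(-14)*(-1)/40 = -1*7/10 = -7/10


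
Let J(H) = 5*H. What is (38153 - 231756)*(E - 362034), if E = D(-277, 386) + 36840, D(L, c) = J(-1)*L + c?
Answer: 62615663069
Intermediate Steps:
D(L, c) = c - 5*L (D(L, c) = (5*(-1))*L + c = -5*L + c = c - 5*L)
E = 38611 (E = (386 - 5*(-277)) + 36840 = (386 + 1385) + 36840 = 1771 + 36840 = 38611)
(38153 - 231756)*(E - 362034) = (38153 - 231756)*(38611 - 362034) = -193603*(-323423) = 62615663069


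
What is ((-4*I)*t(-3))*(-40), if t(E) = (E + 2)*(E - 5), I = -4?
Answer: -5120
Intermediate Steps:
t(E) = (-5 + E)*(2 + E) (t(E) = (2 + E)*(-5 + E) = (-5 + E)*(2 + E))
((-4*I)*t(-3))*(-40) = ((-4*(-4))*(-10 + (-3)**2 - 3*(-3)))*(-40) = (16*(-10 + 9 + 9))*(-40) = (16*8)*(-40) = 128*(-40) = -5120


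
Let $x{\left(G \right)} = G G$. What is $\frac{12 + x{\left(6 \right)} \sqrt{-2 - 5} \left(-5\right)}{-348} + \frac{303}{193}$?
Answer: $\frac{8594}{5597} + \frac{15 i \sqrt{7}}{29} \approx 1.5355 + 1.3685 i$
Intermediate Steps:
$x{\left(G \right)} = G^{2}$
$\frac{12 + x{\left(6 \right)} \sqrt{-2 - 5} \left(-5\right)}{-348} + \frac{303}{193} = \frac{12 + 6^{2} \sqrt{-2 - 5} \left(-5\right)}{-348} + \frac{303}{193} = \left(12 + 36 \sqrt{-7} \left(-5\right)\right) \left(- \frac{1}{348}\right) + 303 \cdot \frac{1}{193} = \left(12 + 36 i \sqrt{7} \left(-5\right)\right) \left(- \frac{1}{348}\right) + \frac{303}{193} = \left(12 + 36 \left(- 5 i \sqrt{7}\right)\right) \left(- \frac{1}{348}\right) + \frac{303}{193} = \left(12 - 180 i \sqrt{7}\right) \left(- \frac{1}{348}\right) + \frac{303}{193} = \left(- \frac{1}{29} + \frac{15 i \sqrt{7}}{29}\right) + \frac{303}{193} = \frac{8594}{5597} + \frac{15 i \sqrt{7}}{29}$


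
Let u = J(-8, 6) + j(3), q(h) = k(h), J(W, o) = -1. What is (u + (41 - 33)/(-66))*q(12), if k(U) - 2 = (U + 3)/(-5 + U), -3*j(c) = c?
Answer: -290/33 ≈ -8.7879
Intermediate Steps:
j(c) = -c/3
k(U) = 2 + (3 + U)/(-5 + U) (k(U) = 2 + (U + 3)/(-5 + U) = 2 + (3 + U)/(-5 + U))
q(h) = (-7 + 3*h)/(-5 + h)
u = -2 (u = -1 - ⅓*3 = -1 - 1 = -2)
(u + (41 - 33)/(-66))*q(12) = (-2 + (41 - 33)/(-66))*((-7 + 3*12)/(-5 + 12)) = (-2 + 8*(-1/66))*((-7 + 36)/7) = (-2 - 4/33)*((⅐)*29) = -70/33*29/7 = -290/33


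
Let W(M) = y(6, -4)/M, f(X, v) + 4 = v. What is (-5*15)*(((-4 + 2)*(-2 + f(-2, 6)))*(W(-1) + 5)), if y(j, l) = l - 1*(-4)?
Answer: 0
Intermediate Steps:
f(X, v) = -4 + v
y(j, l) = 4 + l (y(j, l) = l + 4 = 4 + l)
W(M) = 0 (W(M) = (4 - 4)/M = 0/M = 0)
(-5*15)*(((-4 + 2)*(-2 + f(-2, 6)))*(W(-1) + 5)) = (-5*15)*(((-4 + 2)*(-2 + (-4 + 6)))*(0 + 5)) = -75*(-2*(-2 + 2))*5 = -75*(-2*0)*5 = -0*5 = -75*0 = 0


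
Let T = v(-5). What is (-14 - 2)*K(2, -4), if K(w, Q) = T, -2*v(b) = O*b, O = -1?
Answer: 40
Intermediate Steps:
v(b) = b/2 (v(b) = -(-1)*b/2 = b/2)
T = -5/2 (T = (1/2)*(-5) = -5/2 ≈ -2.5000)
K(w, Q) = -5/2
(-14 - 2)*K(2, -4) = (-14 - 2)*(-5/2) = -16*(-5/2) = 40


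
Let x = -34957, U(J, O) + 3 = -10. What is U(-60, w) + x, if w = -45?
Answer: -34970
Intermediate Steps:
U(J, O) = -13 (U(J, O) = -3 - 10 = -13)
U(-60, w) + x = -13 - 34957 = -34970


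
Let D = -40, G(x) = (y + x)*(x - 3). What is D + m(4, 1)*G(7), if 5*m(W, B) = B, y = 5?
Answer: -152/5 ≈ -30.400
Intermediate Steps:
G(x) = (-3 + x)*(5 + x) (G(x) = (5 + x)*(x - 3) = (5 + x)*(-3 + x) = (-3 + x)*(5 + x))
m(W, B) = B/5
D + m(4, 1)*G(7) = -40 + ((⅕)*1)*(-15 + 7² + 2*7) = -40 + (-15 + 49 + 14)/5 = -40 + (⅕)*48 = -40 + 48/5 = -152/5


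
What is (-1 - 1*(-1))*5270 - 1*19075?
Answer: -19075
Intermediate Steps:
(-1 - 1*(-1))*5270 - 1*19075 = (-1 + 1)*5270 - 19075 = 0*5270 - 19075 = 0 - 19075 = -19075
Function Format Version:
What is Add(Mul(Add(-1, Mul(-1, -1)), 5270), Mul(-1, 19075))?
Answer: -19075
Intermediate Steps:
Add(Mul(Add(-1, Mul(-1, -1)), 5270), Mul(-1, 19075)) = Add(Mul(Add(-1, 1), 5270), -19075) = Add(Mul(0, 5270), -19075) = Add(0, -19075) = -19075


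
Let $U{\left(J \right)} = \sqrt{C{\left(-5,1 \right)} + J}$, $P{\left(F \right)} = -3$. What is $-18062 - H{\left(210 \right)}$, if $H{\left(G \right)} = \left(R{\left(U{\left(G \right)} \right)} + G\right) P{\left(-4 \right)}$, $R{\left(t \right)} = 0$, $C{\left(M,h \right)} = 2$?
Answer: $-17432$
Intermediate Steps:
$U{\left(J \right)} = \sqrt{2 + J}$
$H{\left(G \right)} = - 3 G$ ($H{\left(G \right)} = \left(0 + G\right) \left(-3\right) = G \left(-3\right) = - 3 G$)
$-18062 - H{\left(210 \right)} = -18062 - \left(-3\right) 210 = -18062 - -630 = -18062 + 630 = -17432$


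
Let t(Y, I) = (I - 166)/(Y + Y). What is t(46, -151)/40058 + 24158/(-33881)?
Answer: -89041087365/124862869016 ≈ -0.71311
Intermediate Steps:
t(Y, I) = (-166 + I)/(2*Y) (t(Y, I) = (-166 + I)/((2*Y)) = (-166 + I)*(1/(2*Y)) = (-166 + I)/(2*Y))
t(46, -151)/40058 + 24158/(-33881) = ((½)*(-166 - 151)/46)/40058 + 24158/(-33881) = ((½)*(1/46)*(-317))*(1/40058) + 24158*(-1/33881) = -317/92*1/40058 - 24158/33881 = -317/3685336 - 24158/33881 = -89041087365/124862869016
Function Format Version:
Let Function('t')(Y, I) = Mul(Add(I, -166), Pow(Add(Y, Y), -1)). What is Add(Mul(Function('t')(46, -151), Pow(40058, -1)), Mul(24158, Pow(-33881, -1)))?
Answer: Rational(-89041087365, 124862869016) ≈ -0.71311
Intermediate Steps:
Function('t')(Y, I) = Mul(Rational(1, 2), Pow(Y, -1), Add(-166, I)) (Function('t')(Y, I) = Mul(Add(-166, I), Pow(Mul(2, Y), -1)) = Mul(Add(-166, I), Mul(Rational(1, 2), Pow(Y, -1))) = Mul(Rational(1, 2), Pow(Y, -1), Add(-166, I)))
Add(Mul(Function('t')(46, -151), Pow(40058, -1)), Mul(24158, Pow(-33881, -1))) = Add(Mul(Mul(Rational(1, 2), Pow(46, -1), Add(-166, -151)), Pow(40058, -1)), Mul(24158, Pow(-33881, -1))) = Add(Mul(Mul(Rational(1, 2), Rational(1, 46), -317), Rational(1, 40058)), Mul(24158, Rational(-1, 33881))) = Add(Mul(Rational(-317, 92), Rational(1, 40058)), Rational(-24158, 33881)) = Add(Rational(-317, 3685336), Rational(-24158, 33881)) = Rational(-89041087365, 124862869016)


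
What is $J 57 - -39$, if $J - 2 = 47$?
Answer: $2832$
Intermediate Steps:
$J = 49$ ($J = 2 + 47 = 49$)
$J 57 - -39 = 49 \cdot 57 - -39 = 2793 + 39 = 2832$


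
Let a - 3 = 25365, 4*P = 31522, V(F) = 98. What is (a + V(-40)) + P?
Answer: 66693/2 ≈ 33347.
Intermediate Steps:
P = 15761/2 (P = (1/4)*31522 = 15761/2 ≈ 7880.5)
a = 25368 (a = 3 + 25365 = 25368)
(a + V(-40)) + P = (25368 + 98) + 15761/2 = 25466 + 15761/2 = 66693/2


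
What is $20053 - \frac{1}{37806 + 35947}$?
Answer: $\frac{1478968908}{73753} \approx 20053.0$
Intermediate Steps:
$20053 - \frac{1}{37806 + 35947} = 20053 - \frac{1}{73753} = \frac{1478968908}{73753}$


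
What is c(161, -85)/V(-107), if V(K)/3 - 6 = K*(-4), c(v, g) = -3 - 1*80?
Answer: -83/1302 ≈ -0.063748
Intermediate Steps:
c(v, g) = -83 (c(v, g) = -3 - 80 = -83)
V(K) = 18 - 12*K (V(K) = 18 + 3*(K*(-4)) = 18 + 3*(-4*K) = 18 - 12*K)
c(161, -85)/V(-107) = -83/(18 - 12*(-107)) = -83/(18 + 1284) = -83/1302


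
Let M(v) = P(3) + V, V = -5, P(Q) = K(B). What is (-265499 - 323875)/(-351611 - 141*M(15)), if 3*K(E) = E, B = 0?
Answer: 294687/175453 ≈ 1.6796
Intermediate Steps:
K(E) = E/3
P(Q) = 0 (P(Q) = (1/3)*0 = 0)
M(v) = -5 (M(v) = 0 - 5 = -5)
(-265499 - 323875)/(-351611 - 141*M(15)) = (-265499 - 323875)/(-351611 - 141*(-5)) = -589374/(-351611 + 705) = -589374/(-350906) = -589374*(-1/350906) = 294687/175453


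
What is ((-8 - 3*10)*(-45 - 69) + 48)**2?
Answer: 19184400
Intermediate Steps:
((-8 - 3*10)*(-45 - 69) + 48)**2 = ((-8 - 30)*(-114) + 48)**2 = (-38*(-114) + 48)**2 = (4332 + 48)**2 = 4380**2 = 19184400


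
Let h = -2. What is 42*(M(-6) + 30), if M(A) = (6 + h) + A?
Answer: 1176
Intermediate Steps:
M(A) = 4 + A (M(A) = (6 - 2) + A = 4 + A)
42*(M(-6) + 30) = 42*((4 - 6) + 30) = 42*(-2 + 30) = 42*28 = 1176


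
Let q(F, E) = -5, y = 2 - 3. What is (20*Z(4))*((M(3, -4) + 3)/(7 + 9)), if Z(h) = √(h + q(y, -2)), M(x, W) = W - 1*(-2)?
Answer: 5*I/4 ≈ 1.25*I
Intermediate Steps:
y = -1
M(x, W) = 2 + W (M(x, W) = W + 2 = 2 + W)
Z(h) = √(-5 + h) (Z(h) = √(h - 5) = √(-5 + h))
(20*Z(4))*((M(3, -4) + 3)/(7 + 9)) = (20*√(-5 + 4))*(((2 - 4) + 3)/(7 + 9)) = (20*√(-1))*((-2 + 3)/16) = (20*I)*(1*(1/16)) = (20*I)*(1/16) = 5*I/4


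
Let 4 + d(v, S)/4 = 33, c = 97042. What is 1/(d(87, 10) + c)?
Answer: 1/97158 ≈ 1.0293e-5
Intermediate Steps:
d(v, S) = 116 (d(v, S) = -16 + 4*33 = -16 + 132 = 116)
1/(d(87, 10) + c) = 1/(116 + 97042) = 1/97158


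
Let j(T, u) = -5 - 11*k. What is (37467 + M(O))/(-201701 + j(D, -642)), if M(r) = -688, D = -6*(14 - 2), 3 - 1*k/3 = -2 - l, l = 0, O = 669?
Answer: -36779/201871 ≈ -0.18219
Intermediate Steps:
k = 15 (k = 9 - 3*(-2 - 1*0) = 9 - 3*(-2 + 0) = 9 - 3*(-2) = 9 + 6 = 15)
D = -72 (D = -6*12 = -72)
j(T, u) = -170 (j(T, u) = -5 - 11*15 = -5 - 165 = -170)
(37467 + M(O))/(-201701 + j(D, -642)) = (37467 - 688)/(-201701 - 170) = 36779/(-201871) = 36779*(-1/201871) = -36779/201871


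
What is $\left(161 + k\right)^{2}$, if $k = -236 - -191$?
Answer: $13456$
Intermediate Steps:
$k = -45$ ($k = -236 + 191 = -45$)
$\left(161 + k\right)^{2} = \left(161 - 45\right)^{2} = 116^{2} = 13456$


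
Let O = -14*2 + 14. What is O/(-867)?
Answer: 14/867 ≈ 0.016148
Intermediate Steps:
O = -14 (O = -28 + 14 = -14)
O/(-867) = -14/(-867) = -14*(-1/867) = 14/867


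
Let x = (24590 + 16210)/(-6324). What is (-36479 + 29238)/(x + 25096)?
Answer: -224471/777776 ≈ -0.28861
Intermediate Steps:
x = -200/31 (x = 40800*(-1/6324) = -200/31 ≈ -6.4516)
(-36479 + 29238)/(x + 25096) = (-36479 + 29238)/(-200/31 + 25096) = -7241/777776/31 = -7241*31/777776 = -224471/777776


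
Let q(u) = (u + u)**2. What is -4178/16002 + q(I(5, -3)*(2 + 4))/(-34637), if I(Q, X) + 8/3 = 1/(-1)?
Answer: -87846629/277130637 ≈ -0.31699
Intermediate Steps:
I(Q, X) = -11/3 (I(Q, X) = -8/3 + 1/(-1) = -8/3 - 1 = -11/3)
q(u) = 4*u**2 (q(u) = (2*u)**2 = 4*u**2)
-4178/16002 + q(I(5, -3)*(2 + 4))/(-34637) = -4178/16002 + (4*(-11*(2 + 4)/3)**2)/(-34637) = -4178*1/16002 + (4*(-11/3*6)**2)*(-1/34637) = -2089/8001 + (4*(-22)**2)*(-1/34637) = -2089/8001 + (4*484)*(-1/34637) = -2089/8001 + 1936*(-1/34637) = -2089/8001 - 1936/34637 = -87846629/277130637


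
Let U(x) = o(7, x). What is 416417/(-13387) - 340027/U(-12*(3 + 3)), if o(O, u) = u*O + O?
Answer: 4344982200/6653339 ≈ 653.05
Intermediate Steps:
o(O, u) = O + O*u (o(O, u) = O*u + O = O + O*u)
U(x) = 7 + 7*x (U(x) = 7*(1 + x) = 7 + 7*x)
416417/(-13387) - 340027/U(-12*(3 + 3)) = 416417/(-13387) - 340027/(7 + 7*(-12*(3 + 3))) = 416417*(-1/13387) - 340027/(7 + 7*(-12*6)) = -416417/13387 - 340027/(7 + 7*(-72)) = -416417/13387 - 340027/(7 - 504) = -416417/13387 - 340027/(-497) = -416417/13387 - 340027*(-1/497) = -416417/13387 + 340027/497 = 4344982200/6653339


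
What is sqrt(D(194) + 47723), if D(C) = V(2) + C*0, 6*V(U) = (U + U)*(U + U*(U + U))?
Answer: 31*sqrt(447)/3 ≈ 218.47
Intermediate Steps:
V(U) = U*(U + 2*U**2)/3 (V(U) = ((U + U)*(U + U*(U + U)))/6 = ((2*U)*(U + U*(2*U)))/6 = ((2*U)*(U + 2*U**2))/6 = (2*U*(U + 2*U**2))/6 = U*(U + 2*U**2)/3)
D(C) = 20/3 (D(C) = (1/3)*2**2*(1 + 2*2) + C*0 = (1/3)*4*(1 + 4) + 0 = (1/3)*4*5 + 0 = 20/3 + 0 = 20/3)
sqrt(D(194) + 47723) = sqrt(20/3 + 47723) = sqrt(143189/3) = 31*sqrt(447)/3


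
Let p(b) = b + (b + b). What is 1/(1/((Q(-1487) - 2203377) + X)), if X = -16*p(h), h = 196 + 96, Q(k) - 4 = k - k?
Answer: -2217389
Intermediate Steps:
Q(k) = 4 (Q(k) = 4 + (k - k) = 4 + 0 = 4)
h = 292
p(b) = 3*b (p(b) = b + 2*b = 3*b)
X = -14016 (X = -48*292 = -16*876 = -14016)
1/(1/((Q(-1487) - 2203377) + X)) = 1/(1/((4 - 2203377) - 14016)) = 1/(1/(-2203373 - 14016)) = 1/(1/(-2217389)) = 1/(-1/2217389) = -2217389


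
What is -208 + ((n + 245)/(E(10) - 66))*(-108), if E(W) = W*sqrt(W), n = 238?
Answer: 686194/839 + 130410*sqrt(10)/839 ≈ 1309.4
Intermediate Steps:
E(W) = W**(3/2)
-208 + ((n + 245)/(E(10) - 66))*(-108) = -208 + ((238 + 245)/(10**(3/2) - 66))*(-108) = -208 + (483/(10*sqrt(10) - 66))*(-108) = -208 + (483/(-66 + 10*sqrt(10)))*(-108) = -208 - 52164/(-66 + 10*sqrt(10))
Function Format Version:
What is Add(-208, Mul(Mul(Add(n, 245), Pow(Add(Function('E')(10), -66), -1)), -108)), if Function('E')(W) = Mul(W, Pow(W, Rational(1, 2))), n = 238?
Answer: Add(Rational(686194, 839), Mul(Rational(130410, 839), Pow(10, Rational(1, 2)))) ≈ 1309.4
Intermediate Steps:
Function('E')(W) = Pow(W, Rational(3, 2))
Add(-208, Mul(Mul(Add(n, 245), Pow(Add(Function('E')(10), -66), -1)), -108)) = Add(-208, Mul(Mul(Add(238, 245), Pow(Add(Pow(10, Rational(3, 2)), -66), -1)), -108)) = Add(-208, Mul(Mul(483, Pow(Add(Mul(10, Pow(10, Rational(1, 2))), -66), -1)), -108)) = Add(-208, Mul(Mul(483, Pow(Add(-66, Mul(10, Pow(10, Rational(1, 2)))), -1)), -108)) = Add(-208, Mul(-52164, Pow(Add(-66, Mul(10, Pow(10, Rational(1, 2)))), -1)))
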